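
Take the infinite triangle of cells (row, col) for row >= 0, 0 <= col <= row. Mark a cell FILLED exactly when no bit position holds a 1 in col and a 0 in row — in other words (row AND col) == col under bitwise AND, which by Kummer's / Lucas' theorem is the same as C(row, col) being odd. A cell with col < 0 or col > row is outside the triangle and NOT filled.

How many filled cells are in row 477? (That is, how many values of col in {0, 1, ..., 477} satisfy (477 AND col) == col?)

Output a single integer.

Answer: 128

Derivation:
477 in binary = 111011101
popcount(477) = number of 1-bits in 111011101 = 7
A col c satisfies (477 AND c) == c iff every set bit of c is also set in 477; each of the 7 set bits of 477 can independently be on or off in c.
count = 2^7 = 128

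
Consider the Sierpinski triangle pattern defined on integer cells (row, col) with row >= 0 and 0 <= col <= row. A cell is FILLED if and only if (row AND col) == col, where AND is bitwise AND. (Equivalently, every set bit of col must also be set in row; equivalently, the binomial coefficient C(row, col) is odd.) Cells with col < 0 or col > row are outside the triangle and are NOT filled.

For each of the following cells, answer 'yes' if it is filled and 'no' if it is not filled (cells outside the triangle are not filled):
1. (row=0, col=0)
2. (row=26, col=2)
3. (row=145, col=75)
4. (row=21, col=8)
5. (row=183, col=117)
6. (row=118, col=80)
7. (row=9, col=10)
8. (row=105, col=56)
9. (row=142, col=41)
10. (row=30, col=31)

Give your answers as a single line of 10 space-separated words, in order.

(0,0): row=0b0, col=0b0, row AND col = 0b0 = 0; 0 == 0 -> filled
(26,2): row=0b11010, col=0b10, row AND col = 0b10 = 2; 2 == 2 -> filled
(145,75): row=0b10010001, col=0b1001011, row AND col = 0b1 = 1; 1 != 75 -> empty
(21,8): row=0b10101, col=0b1000, row AND col = 0b0 = 0; 0 != 8 -> empty
(183,117): row=0b10110111, col=0b1110101, row AND col = 0b110101 = 53; 53 != 117 -> empty
(118,80): row=0b1110110, col=0b1010000, row AND col = 0b1010000 = 80; 80 == 80 -> filled
(9,10): col outside [0, 9] -> not filled
(105,56): row=0b1101001, col=0b111000, row AND col = 0b101000 = 40; 40 != 56 -> empty
(142,41): row=0b10001110, col=0b101001, row AND col = 0b1000 = 8; 8 != 41 -> empty
(30,31): col outside [0, 30] -> not filled

Answer: yes yes no no no yes no no no no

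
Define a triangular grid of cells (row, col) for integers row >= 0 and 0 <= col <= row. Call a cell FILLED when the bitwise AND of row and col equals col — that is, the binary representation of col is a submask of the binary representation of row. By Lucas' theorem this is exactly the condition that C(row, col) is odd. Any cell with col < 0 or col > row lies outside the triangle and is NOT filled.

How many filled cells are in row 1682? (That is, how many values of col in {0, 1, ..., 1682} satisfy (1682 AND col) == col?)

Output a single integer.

1682 in binary = 11010010010
popcount(1682) = number of 1-bits in 11010010010 = 5
A col c satisfies (1682 AND c) == c iff every set bit of c is also set in 1682; each of the 5 set bits of 1682 can independently be on or off in c.
count = 2^5 = 32

Answer: 32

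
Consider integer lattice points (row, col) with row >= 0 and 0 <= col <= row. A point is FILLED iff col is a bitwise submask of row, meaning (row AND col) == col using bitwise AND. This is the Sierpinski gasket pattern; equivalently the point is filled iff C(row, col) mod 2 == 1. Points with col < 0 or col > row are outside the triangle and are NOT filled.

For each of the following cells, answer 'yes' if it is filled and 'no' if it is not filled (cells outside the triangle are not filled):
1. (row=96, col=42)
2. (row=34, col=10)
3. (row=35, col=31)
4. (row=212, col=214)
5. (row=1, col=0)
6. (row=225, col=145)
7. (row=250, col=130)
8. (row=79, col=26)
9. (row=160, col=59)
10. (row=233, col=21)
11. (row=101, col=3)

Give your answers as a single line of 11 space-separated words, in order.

(96,42): row=0b1100000, col=0b101010, row AND col = 0b100000 = 32; 32 != 42 -> empty
(34,10): row=0b100010, col=0b1010, row AND col = 0b10 = 2; 2 != 10 -> empty
(35,31): row=0b100011, col=0b11111, row AND col = 0b11 = 3; 3 != 31 -> empty
(212,214): col outside [0, 212] -> not filled
(1,0): row=0b1, col=0b0, row AND col = 0b0 = 0; 0 == 0 -> filled
(225,145): row=0b11100001, col=0b10010001, row AND col = 0b10000001 = 129; 129 != 145 -> empty
(250,130): row=0b11111010, col=0b10000010, row AND col = 0b10000010 = 130; 130 == 130 -> filled
(79,26): row=0b1001111, col=0b11010, row AND col = 0b1010 = 10; 10 != 26 -> empty
(160,59): row=0b10100000, col=0b111011, row AND col = 0b100000 = 32; 32 != 59 -> empty
(233,21): row=0b11101001, col=0b10101, row AND col = 0b1 = 1; 1 != 21 -> empty
(101,3): row=0b1100101, col=0b11, row AND col = 0b1 = 1; 1 != 3 -> empty

Answer: no no no no yes no yes no no no no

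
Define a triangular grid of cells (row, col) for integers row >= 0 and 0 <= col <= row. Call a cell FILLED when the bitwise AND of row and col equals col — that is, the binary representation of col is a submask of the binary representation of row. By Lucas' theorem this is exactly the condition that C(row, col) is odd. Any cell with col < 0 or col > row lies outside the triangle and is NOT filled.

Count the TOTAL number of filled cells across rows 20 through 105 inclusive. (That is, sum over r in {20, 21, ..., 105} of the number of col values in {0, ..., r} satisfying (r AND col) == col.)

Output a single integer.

r20=10100 pc2: +4 =4
r21=10101 pc3: +8 =12
r22=10110 pc3: +8 =20
r23=10111 pc4: +16 =36
r24=11000 pc2: +4 =40
r25=11001 pc3: +8 =48
r26=11010 pc3: +8 =56
r27=11011 pc4: +16 =72
r28=11100 pc3: +8 =80
r29=11101 pc4: +16 =96
r30=11110 pc4: +16 =112
r31=11111 pc5: +32 =144
r32=100000 pc1: +2 =146
r33=100001 pc2: +4 =150
r34=100010 pc2: +4 =154
r35=100011 pc3: +8 =162
r36=100100 pc2: +4 =166
r37=100101 pc3: +8 =174
r38=100110 pc3: +8 =182
r39=100111 pc4: +16 =198
r40=101000 pc2: +4 =202
r41=101001 pc3: +8 =210
r42=101010 pc3: +8 =218
r43=101011 pc4: +16 =234
r44=101100 pc3: +8 =242
r45=101101 pc4: +16 =258
r46=101110 pc4: +16 =274
r47=101111 pc5: +32 =306
r48=110000 pc2: +4 =310
r49=110001 pc3: +8 =318
r50=110010 pc3: +8 =326
r51=110011 pc4: +16 =342
r52=110100 pc3: +8 =350
r53=110101 pc4: +16 =366
r54=110110 pc4: +16 =382
r55=110111 pc5: +32 =414
r56=111000 pc3: +8 =422
r57=111001 pc4: +16 =438
r58=111010 pc4: +16 =454
r59=111011 pc5: +32 =486
r60=111100 pc4: +16 =502
r61=111101 pc5: +32 =534
r62=111110 pc5: +32 =566
r63=111111 pc6: +64 =630
r64=1000000 pc1: +2 =632
r65=1000001 pc2: +4 =636
r66=1000010 pc2: +4 =640
r67=1000011 pc3: +8 =648
r68=1000100 pc2: +4 =652
r69=1000101 pc3: +8 =660
r70=1000110 pc3: +8 =668
r71=1000111 pc4: +16 =684
r72=1001000 pc2: +4 =688
r73=1001001 pc3: +8 =696
r74=1001010 pc3: +8 =704
r75=1001011 pc4: +16 =720
r76=1001100 pc3: +8 =728
r77=1001101 pc4: +16 =744
r78=1001110 pc4: +16 =760
r79=1001111 pc5: +32 =792
r80=1010000 pc2: +4 =796
r81=1010001 pc3: +8 =804
r82=1010010 pc3: +8 =812
r83=1010011 pc4: +16 =828
r84=1010100 pc3: +8 =836
r85=1010101 pc4: +16 =852
r86=1010110 pc4: +16 =868
r87=1010111 pc5: +32 =900
r88=1011000 pc3: +8 =908
r89=1011001 pc4: +16 =924
r90=1011010 pc4: +16 =940
r91=1011011 pc5: +32 =972
r92=1011100 pc4: +16 =988
r93=1011101 pc5: +32 =1020
r94=1011110 pc5: +32 =1052
r95=1011111 pc6: +64 =1116
r96=1100000 pc2: +4 =1120
r97=1100001 pc3: +8 =1128
r98=1100010 pc3: +8 =1136
r99=1100011 pc4: +16 =1152
r100=1100100 pc3: +8 =1160
r101=1100101 pc4: +16 =1176
r102=1100110 pc4: +16 =1192
r103=1100111 pc5: +32 =1224
r104=1101000 pc3: +8 =1232
r105=1101001 pc4: +16 =1248

Answer: 1248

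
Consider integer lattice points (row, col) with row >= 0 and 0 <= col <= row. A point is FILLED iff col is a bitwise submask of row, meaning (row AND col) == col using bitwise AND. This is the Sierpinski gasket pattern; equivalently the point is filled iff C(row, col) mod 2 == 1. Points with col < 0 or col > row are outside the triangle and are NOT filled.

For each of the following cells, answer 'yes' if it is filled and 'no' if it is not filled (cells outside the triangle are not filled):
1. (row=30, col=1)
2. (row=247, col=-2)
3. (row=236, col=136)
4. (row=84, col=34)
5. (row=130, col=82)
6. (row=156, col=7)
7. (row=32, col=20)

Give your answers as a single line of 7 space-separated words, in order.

(30,1): row=0b11110, col=0b1, row AND col = 0b0 = 0; 0 != 1 -> empty
(247,-2): col outside [0, 247] -> not filled
(236,136): row=0b11101100, col=0b10001000, row AND col = 0b10001000 = 136; 136 == 136 -> filled
(84,34): row=0b1010100, col=0b100010, row AND col = 0b0 = 0; 0 != 34 -> empty
(130,82): row=0b10000010, col=0b1010010, row AND col = 0b10 = 2; 2 != 82 -> empty
(156,7): row=0b10011100, col=0b111, row AND col = 0b100 = 4; 4 != 7 -> empty
(32,20): row=0b100000, col=0b10100, row AND col = 0b0 = 0; 0 != 20 -> empty

Answer: no no yes no no no no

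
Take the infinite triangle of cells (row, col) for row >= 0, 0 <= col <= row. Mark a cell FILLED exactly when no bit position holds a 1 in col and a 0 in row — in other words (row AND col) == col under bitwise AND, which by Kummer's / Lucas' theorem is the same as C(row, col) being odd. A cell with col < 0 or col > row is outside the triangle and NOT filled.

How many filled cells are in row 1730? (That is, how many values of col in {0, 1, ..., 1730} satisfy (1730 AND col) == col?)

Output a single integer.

Answer: 32

Derivation:
1730 in binary = 11011000010
popcount(1730) = number of 1-bits in 11011000010 = 5
A col c satisfies (1730 AND c) == c iff every set bit of c is also set in 1730; each of the 5 set bits of 1730 can independently be on or off in c.
count = 2^5 = 32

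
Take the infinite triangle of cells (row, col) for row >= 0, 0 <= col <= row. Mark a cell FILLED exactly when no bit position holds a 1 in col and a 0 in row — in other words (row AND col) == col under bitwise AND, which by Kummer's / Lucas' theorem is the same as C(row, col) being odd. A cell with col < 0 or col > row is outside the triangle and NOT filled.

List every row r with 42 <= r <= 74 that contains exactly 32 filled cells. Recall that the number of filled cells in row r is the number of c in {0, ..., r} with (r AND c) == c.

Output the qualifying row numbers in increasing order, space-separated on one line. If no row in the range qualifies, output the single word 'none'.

Row r has 2^popcount(r) filled cells, so we need popcount(r) = log2(32) = 5.
Scan r = 42..74 and keep those with exactly 5 one-bits:
r=42=101010 popcount=3 -> skip
r=43=101011 popcount=4 -> skip
r=44=101100 popcount=3 -> skip
r=45=101101 popcount=4 -> skip
r=46=101110 popcount=4 -> skip
r=47=101111 popcount=5 -> KEEP
r=48=110000 popcount=2 -> skip
r=49=110001 popcount=3 -> skip
r=50=110010 popcount=3 -> skip
r=51=110011 popcount=4 -> skip
r=52=110100 popcount=3 -> skip
r=53=110101 popcount=4 -> skip
r=54=110110 popcount=4 -> skip
r=55=110111 popcount=5 -> KEEP
r=56=111000 popcount=3 -> skip
r=57=111001 popcount=4 -> skip
r=58=111010 popcount=4 -> skip
r=59=111011 popcount=5 -> KEEP
r=60=111100 popcount=4 -> skip
r=61=111101 popcount=5 -> KEEP
r=62=111110 popcount=5 -> KEEP
r=63=111111 popcount=6 -> skip
r=64=1000000 popcount=1 -> skip
r=65=1000001 popcount=2 -> skip
r=66=1000010 popcount=2 -> skip
r=67=1000011 popcount=3 -> skip
r=68=1000100 popcount=2 -> skip
r=69=1000101 popcount=3 -> skip
r=70=1000110 popcount=3 -> skip
r=71=1000111 popcount=4 -> skip
r=72=1001000 popcount=2 -> skip
r=73=1001001 popcount=3 -> skip
r=74=1001010 popcount=3 -> skip
Kept rows: 47 55 59 61 62

Answer: 47 55 59 61 62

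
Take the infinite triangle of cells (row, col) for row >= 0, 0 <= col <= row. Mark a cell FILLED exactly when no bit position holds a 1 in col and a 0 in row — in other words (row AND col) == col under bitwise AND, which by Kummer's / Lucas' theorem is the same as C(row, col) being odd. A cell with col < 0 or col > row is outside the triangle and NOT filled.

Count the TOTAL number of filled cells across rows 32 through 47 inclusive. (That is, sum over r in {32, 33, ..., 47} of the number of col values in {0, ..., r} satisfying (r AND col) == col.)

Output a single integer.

r32=100000 pc1: +2 =2
r33=100001 pc2: +4 =6
r34=100010 pc2: +4 =10
r35=100011 pc3: +8 =18
r36=100100 pc2: +4 =22
r37=100101 pc3: +8 =30
r38=100110 pc3: +8 =38
r39=100111 pc4: +16 =54
r40=101000 pc2: +4 =58
r41=101001 pc3: +8 =66
r42=101010 pc3: +8 =74
r43=101011 pc4: +16 =90
r44=101100 pc3: +8 =98
r45=101101 pc4: +16 =114
r46=101110 pc4: +16 =130
r47=101111 pc5: +32 =162

Answer: 162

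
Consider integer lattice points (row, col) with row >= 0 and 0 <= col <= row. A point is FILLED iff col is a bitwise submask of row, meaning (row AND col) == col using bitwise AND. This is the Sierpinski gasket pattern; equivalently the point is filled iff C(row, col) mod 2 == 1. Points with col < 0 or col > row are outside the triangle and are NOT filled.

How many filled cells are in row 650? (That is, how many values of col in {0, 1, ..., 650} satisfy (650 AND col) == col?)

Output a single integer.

650 in binary = 1010001010
popcount(650) = number of 1-bits in 1010001010 = 4
A col c satisfies (650 AND c) == c iff every set bit of c is also set in 650; each of the 4 set bits of 650 can independently be on or off in c.
count = 2^4 = 16

Answer: 16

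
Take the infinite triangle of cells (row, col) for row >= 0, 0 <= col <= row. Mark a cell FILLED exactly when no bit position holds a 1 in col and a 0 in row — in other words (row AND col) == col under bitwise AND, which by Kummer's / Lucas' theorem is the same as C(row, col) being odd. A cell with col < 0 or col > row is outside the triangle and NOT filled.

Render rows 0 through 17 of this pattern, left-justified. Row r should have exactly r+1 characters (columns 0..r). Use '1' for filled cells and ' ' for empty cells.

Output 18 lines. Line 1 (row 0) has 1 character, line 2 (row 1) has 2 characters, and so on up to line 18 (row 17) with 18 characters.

Answer: 1
11
1 1
1111
1   1
11  11
1 1 1 1
11111111
1       1
11      11
1 1     1 1
1111    1111
1   1   1   1
11  11  11  11
1 1 1 1 1 1 1 1
1111111111111111
1               1
11              11

Derivation:
r0=0: 1
r1=1: 11
r2=10: 1 1
r3=11: 1111
r4=100: 1   1
r5=101: 11  11
r6=110: 1 1 1 1
r7=111: 11111111
r8=1000: 1       1
r9=1001: 11      11
r10=1010: 1 1     1 1
r11=1011: 1111    1111
r12=1100: 1   1   1   1
r13=1101: 11  11  11  11
r14=1110: 1 1 1 1 1 1 1 1
r15=1111: 1111111111111111
r16=10000: 1               1
r17=10001: 11              11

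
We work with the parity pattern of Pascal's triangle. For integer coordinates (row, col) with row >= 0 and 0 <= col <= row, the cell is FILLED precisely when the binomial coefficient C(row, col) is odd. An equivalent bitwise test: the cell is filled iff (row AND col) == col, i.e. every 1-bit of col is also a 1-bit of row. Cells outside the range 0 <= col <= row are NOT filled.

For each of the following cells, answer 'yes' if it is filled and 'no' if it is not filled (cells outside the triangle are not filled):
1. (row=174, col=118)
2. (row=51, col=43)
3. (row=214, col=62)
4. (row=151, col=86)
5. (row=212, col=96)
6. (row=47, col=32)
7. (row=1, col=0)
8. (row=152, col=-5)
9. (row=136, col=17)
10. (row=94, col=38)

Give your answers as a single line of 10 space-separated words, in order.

(174,118): row=0b10101110, col=0b1110110, row AND col = 0b100110 = 38; 38 != 118 -> empty
(51,43): row=0b110011, col=0b101011, row AND col = 0b100011 = 35; 35 != 43 -> empty
(214,62): row=0b11010110, col=0b111110, row AND col = 0b10110 = 22; 22 != 62 -> empty
(151,86): row=0b10010111, col=0b1010110, row AND col = 0b10110 = 22; 22 != 86 -> empty
(212,96): row=0b11010100, col=0b1100000, row AND col = 0b1000000 = 64; 64 != 96 -> empty
(47,32): row=0b101111, col=0b100000, row AND col = 0b100000 = 32; 32 == 32 -> filled
(1,0): row=0b1, col=0b0, row AND col = 0b0 = 0; 0 == 0 -> filled
(152,-5): col outside [0, 152] -> not filled
(136,17): row=0b10001000, col=0b10001, row AND col = 0b0 = 0; 0 != 17 -> empty
(94,38): row=0b1011110, col=0b100110, row AND col = 0b110 = 6; 6 != 38 -> empty

Answer: no no no no no yes yes no no no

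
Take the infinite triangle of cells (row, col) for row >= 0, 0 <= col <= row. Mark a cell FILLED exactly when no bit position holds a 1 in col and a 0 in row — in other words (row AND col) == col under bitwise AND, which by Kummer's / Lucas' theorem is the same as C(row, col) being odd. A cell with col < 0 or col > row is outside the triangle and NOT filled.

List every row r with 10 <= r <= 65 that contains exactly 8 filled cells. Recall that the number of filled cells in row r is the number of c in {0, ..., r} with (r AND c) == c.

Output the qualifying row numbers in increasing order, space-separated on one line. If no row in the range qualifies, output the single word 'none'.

Row r has 2^popcount(r) filled cells, so we need popcount(r) = log2(8) = 3.
Scan r = 10..65 and keep those with exactly 3 one-bits:
r=10=1010 popcount=2 -> skip
r=11=1011 popcount=3 -> KEEP
r=12=1100 popcount=2 -> skip
r=13=1101 popcount=3 -> KEEP
r=14=1110 popcount=3 -> KEEP
r=15=1111 popcount=4 -> skip
r=16=10000 popcount=1 -> skip
r=17=10001 popcount=2 -> skip
r=18=10010 popcount=2 -> skip
r=19=10011 popcount=3 -> KEEP
r=20=10100 popcount=2 -> skip
r=21=10101 popcount=3 -> KEEP
r=22=10110 popcount=3 -> KEEP
r=23=10111 popcount=4 -> skip
r=24=11000 popcount=2 -> skip
r=25=11001 popcount=3 -> KEEP
r=26=11010 popcount=3 -> KEEP
r=27=11011 popcount=4 -> skip
r=28=11100 popcount=3 -> KEEP
r=29=11101 popcount=4 -> skip
r=30=11110 popcount=4 -> skip
r=31=11111 popcount=5 -> skip
r=32=100000 popcount=1 -> skip
r=33=100001 popcount=2 -> skip
r=34=100010 popcount=2 -> skip
r=35=100011 popcount=3 -> KEEP
r=36=100100 popcount=2 -> skip
r=37=100101 popcount=3 -> KEEP
r=38=100110 popcount=3 -> KEEP
r=39=100111 popcount=4 -> skip
r=40=101000 popcount=2 -> skip
r=41=101001 popcount=3 -> KEEP
r=42=101010 popcount=3 -> KEEP
r=43=101011 popcount=4 -> skip
r=44=101100 popcount=3 -> KEEP
r=45=101101 popcount=4 -> skip
r=46=101110 popcount=4 -> skip
r=47=101111 popcount=5 -> skip
r=48=110000 popcount=2 -> skip
r=49=110001 popcount=3 -> KEEP
r=50=110010 popcount=3 -> KEEP
r=51=110011 popcount=4 -> skip
r=52=110100 popcount=3 -> KEEP
r=53=110101 popcount=4 -> skip
r=54=110110 popcount=4 -> skip
r=55=110111 popcount=5 -> skip
r=56=111000 popcount=3 -> KEEP
r=57=111001 popcount=4 -> skip
r=58=111010 popcount=4 -> skip
r=59=111011 popcount=5 -> skip
r=60=111100 popcount=4 -> skip
r=61=111101 popcount=5 -> skip
r=62=111110 popcount=5 -> skip
r=63=111111 popcount=6 -> skip
r=64=1000000 popcount=1 -> skip
r=65=1000001 popcount=2 -> skip
Kept rows: 11 13 14 19 21 22 25 26 28 35 37 38 41 42 44 49 50 52 56

Answer: 11 13 14 19 21 22 25 26 28 35 37 38 41 42 44 49 50 52 56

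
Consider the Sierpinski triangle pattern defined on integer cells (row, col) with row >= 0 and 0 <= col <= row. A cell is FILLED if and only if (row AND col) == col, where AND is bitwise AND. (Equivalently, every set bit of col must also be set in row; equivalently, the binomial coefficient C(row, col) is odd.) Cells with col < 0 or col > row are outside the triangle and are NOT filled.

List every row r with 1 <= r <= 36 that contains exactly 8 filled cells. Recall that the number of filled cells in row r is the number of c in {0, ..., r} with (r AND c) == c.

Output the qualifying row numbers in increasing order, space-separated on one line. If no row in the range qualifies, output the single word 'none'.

Row r has 2^popcount(r) filled cells, so we need popcount(r) = log2(8) = 3.
Scan r = 1..36 and keep those with exactly 3 one-bits:
r=1=1 popcount=1 -> skip
r=2=10 popcount=1 -> skip
r=3=11 popcount=2 -> skip
r=4=100 popcount=1 -> skip
r=5=101 popcount=2 -> skip
r=6=110 popcount=2 -> skip
r=7=111 popcount=3 -> KEEP
r=8=1000 popcount=1 -> skip
r=9=1001 popcount=2 -> skip
r=10=1010 popcount=2 -> skip
r=11=1011 popcount=3 -> KEEP
r=12=1100 popcount=2 -> skip
r=13=1101 popcount=3 -> KEEP
r=14=1110 popcount=3 -> KEEP
r=15=1111 popcount=4 -> skip
r=16=10000 popcount=1 -> skip
r=17=10001 popcount=2 -> skip
r=18=10010 popcount=2 -> skip
r=19=10011 popcount=3 -> KEEP
r=20=10100 popcount=2 -> skip
r=21=10101 popcount=3 -> KEEP
r=22=10110 popcount=3 -> KEEP
r=23=10111 popcount=4 -> skip
r=24=11000 popcount=2 -> skip
r=25=11001 popcount=3 -> KEEP
r=26=11010 popcount=3 -> KEEP
r=27=11011 popcount=4 -> skip
r=28=11100 popcount=3 -> KEEP
r=29=11101 popcount=4 -> skip
r=30=11110 popcount=4 -> skip
r=31=11111 popcount=5 -> skip
r=32=100000 popcount=1 -> skip
r=33=100001 popcount=2 -> skip
r=34=100010 popcount=2 -> skip
r=35=100011 popcount=3 -> KEEP
r=36=100100 popcount=2 -> skip
Kept rows: 7 11 13 14 19 21 22 25 26 28 35

Answer: 7 11 13 14 19 21 22 25 26 28 35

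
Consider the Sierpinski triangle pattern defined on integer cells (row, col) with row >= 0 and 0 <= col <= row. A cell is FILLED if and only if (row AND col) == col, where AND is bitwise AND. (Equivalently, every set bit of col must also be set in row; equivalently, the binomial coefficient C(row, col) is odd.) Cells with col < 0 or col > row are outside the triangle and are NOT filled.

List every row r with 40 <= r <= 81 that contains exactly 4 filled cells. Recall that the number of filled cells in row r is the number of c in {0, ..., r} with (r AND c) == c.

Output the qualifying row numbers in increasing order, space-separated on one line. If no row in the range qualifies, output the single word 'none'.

Answer: 40 48 65 66 68 72 80

Derivation:
Row r has 2^popcount(r) filled cells, so we need popcount(r) = log2(4) = 2.
Scan r = 40..81 and keep those with exactly 2 one-bits:
r=40=101000 popcount=2 -> KEEP
r=41=101001 popcount=3 -> skip
r=42=101010 popcount=3 -> skip
r=43=101011 popcount=4 -> skip
r=44=101100 popcount=3 -> skip
r=45=101101 popcount=4 -> skip
r=46=101110 popcount=4 -> skip
r=47=101111 popcount=5 -> skip
r=48=110000 popcount=2 -> KEEP
r=49=110001 popcount=3 -> skip
r=50=110010 popcount=3 -> skip
r=51=110011 popcount=4 -> skip
r=52=110100 popcount=3 -> skip
r=53=110101 popcount=4 -> skip
r=54=110110 popcount=4 -> skip
r=55=110111 popcount=5 -> skip
r=56=111000 popcount=3 -> skip
r=57=111001 popcount=4 -> skip
r=58=111010 popcount=4 -> skip
r=59=111011 popcount=5 -> skip
r=60=111100 popcount=4 -> skip
r=61=111101 popcount=5 -> skip
r=62=111110 popcount=5 -> skip
r=63=111111 popcount=6 -> skip
r=64=1000000 popcount=1 -> skip
r=65=1000001 popcount=2 -> KEEP
r=66=1000010 popcount=2 -> KEEP
r=67=1000011 popcount=3 -> skip
r=68=1000100 popcount=2 -> KEEP
r=69=1000101 popcount=3 -> skip
r=70=1000110 popcount=3 -> skip
r=71=1000111 popcount=4 -> skip
r=72=1001000 popcount=2 -> KEEP
r=73=1001001 popcount=3 -> skip
r=74=1001010 popcount=3 -> skip
r=75=1001011 popcount=4 -> skip
r=76=1001100 popcount=3 -> skip
r=77=1001101 popcount=4 -> skip
r=78=1001110 popcount=4 -> skip
r=79=1001111 popcount=5 -> skip
r=80=1010000 popcount=2 -> KEEP
r=81=1010001 popcount=3 -> skip
Kept rows: 40 48 65 66 68 72 80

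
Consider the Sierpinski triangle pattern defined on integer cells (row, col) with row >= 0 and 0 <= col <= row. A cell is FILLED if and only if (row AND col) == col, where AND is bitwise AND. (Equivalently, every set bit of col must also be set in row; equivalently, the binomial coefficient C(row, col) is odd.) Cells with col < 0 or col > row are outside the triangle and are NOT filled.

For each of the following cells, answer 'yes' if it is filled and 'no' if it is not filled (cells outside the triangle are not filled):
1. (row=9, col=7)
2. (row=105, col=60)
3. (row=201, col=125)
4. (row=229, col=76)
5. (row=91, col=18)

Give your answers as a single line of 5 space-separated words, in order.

(9,7): row=0b1001, col=0b111, row AND col = 0b1 = 1; 1 != 7 -> empty
(105,60): row=0b1101001, col=0b111100, row AND col = 0b101000 = 40; 40 != 60 -> empty
(201,125): row=0b11001001, col=0b1111101, row AND col = 0b1001001 = 73; 73 != 125 -> empty
(229,76): row=0b11100101, col=0b1001100, row AND col = 0b1000100 = 68; 68 != 76 -> empty
(91,18): row=0b1011011, col=0b10010, row AND col = 0b10010 = 18; 18 == 18 -> filled

Answer: no no no no yes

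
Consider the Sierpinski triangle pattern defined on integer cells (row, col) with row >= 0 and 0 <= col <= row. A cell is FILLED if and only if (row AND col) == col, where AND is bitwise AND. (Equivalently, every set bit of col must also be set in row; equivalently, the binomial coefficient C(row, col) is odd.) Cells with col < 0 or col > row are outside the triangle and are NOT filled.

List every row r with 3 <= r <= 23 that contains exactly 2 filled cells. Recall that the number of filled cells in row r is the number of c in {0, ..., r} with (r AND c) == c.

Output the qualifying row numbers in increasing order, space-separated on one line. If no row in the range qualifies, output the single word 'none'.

Row r has 2^popcount(r) filled cells, so we need popcount(r) = log2(2) = 1.
Scan r = 3..23 and keep those with exactly 1 one-bits:
r=3=11 popcount=2 -> skip
r=4=100 popcount=1 -> KEEP
r=5=101 popcount=2 -> skip
r=6=110 popcount=2 -> skip
r=7=111 popcount=3 -> skip
r=8=1000 popcount=1 -> KEEP
r=9=1001 popcount=2 -> skip
r=10=1010 popcount=2 -> skip
r=11=1011 popcount=3 -> skip
r=12=1100 popcount=2 -> skip
r=13=1101 popcount=3 -> skip
r=14=1110 popcount=3 -> skip
r=15=1111 popcount=4 -> skip
r=16=10000 popcount=1 -> KEEP
r=17=10001 popcount=2 -> skip
r=18=10010 popcount=2 -> skip
r=19=10011 popcount=3 -> skip
r=20=10100 popcount=2 -> skip
r=21=10101 popcount=3 -> skip
r=22=10110 popcount=3 -> skip
r=23=10111 popcount=4 -> skip
Kept rows: 4 8 16

Answer: 4 8 16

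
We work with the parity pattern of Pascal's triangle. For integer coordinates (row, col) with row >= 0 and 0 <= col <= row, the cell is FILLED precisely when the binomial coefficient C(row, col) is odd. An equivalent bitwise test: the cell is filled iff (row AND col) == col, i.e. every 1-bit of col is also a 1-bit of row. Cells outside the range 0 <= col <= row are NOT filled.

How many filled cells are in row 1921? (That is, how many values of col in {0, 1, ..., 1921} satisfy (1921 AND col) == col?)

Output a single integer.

Answer: 32

Derivation:
1921 in binary = 11110000001
popcount(1921) = number of 1-bits in 11110000001 = 5
A col c satisfies (1921 AND c) == c iff every set bit of c is also set in 1921; each of the 5 set bits of 1921 can independently be on or off in c.
count = 2^5 = 32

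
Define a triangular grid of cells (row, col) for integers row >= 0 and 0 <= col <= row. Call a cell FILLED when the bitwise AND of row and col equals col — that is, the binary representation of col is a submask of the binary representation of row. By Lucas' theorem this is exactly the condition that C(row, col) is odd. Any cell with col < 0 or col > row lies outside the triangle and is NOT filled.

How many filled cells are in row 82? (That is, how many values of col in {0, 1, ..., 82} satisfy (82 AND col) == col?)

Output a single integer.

82 in binary = 1010010
popcount(82) = number of 1-bits in 1010010 = 3
A col c satisfies (82 AND c) == c iff every set bit of c is also set in 82; each of the 3 set bits of 82 can independently be on or off in c.
count = 2^3 = 8

Answer: 8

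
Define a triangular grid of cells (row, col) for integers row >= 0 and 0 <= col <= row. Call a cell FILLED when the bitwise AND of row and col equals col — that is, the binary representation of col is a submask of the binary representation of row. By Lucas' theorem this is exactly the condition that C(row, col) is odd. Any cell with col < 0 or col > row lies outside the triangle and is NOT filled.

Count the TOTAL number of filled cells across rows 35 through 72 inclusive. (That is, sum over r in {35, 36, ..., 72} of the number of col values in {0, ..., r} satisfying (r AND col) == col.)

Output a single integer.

r35=100011 pc3: +8 =8
r36=100100 pc2: +4 =12
r37=100101 pc3: +8 =20
r38=100110 pc3: +8 =28
r39=100111 pc4: +16 =44
r40=101000 pc2: +4 =48
r41=101001 pc3: +8 =56
r42=101010 pc3: +8 =64
r43=101011 pc4: +16 =80
r44=101100 pc3: +8 =88
r45=101101 pc4: +16 =104
r46=101110 pc4: +16 =120
r47=101111 pc5: +32 =152
r48=110000 pc2: +4 =156
r49=110001 pc3: +8 =164
r50=110010 pc3: +8 =172
r51=110011 pc4: +16 =188
r52=110100 pc3: +8 =196
r53=110101 pc4: +16 =212
r54=110110 pc4: +16 =228
r55=110111 pc5: +32 =260
r56=111000 pc3: +8 =268
r57=111001 pc4: +16 =284
r58=111010 pc4: +16 =300
r59=111011 pc5: +32 =332
r60=111100 pc4: +16 =348
r61=111101 pc5: +32 =380
r62=111110 pc5: +32 =412
r63=111111 pc6: +64 =476
r64=1000000 pc1: +2 =478
r65=1000001 pc2: +4 =482
r66=1000010 pc2: +4 =486
r67=1000011 pc3: +8 =494
r68=1000100 pc2: +4 =498
r69=1000101 pc3: +8 =506
r70=1000110 pc3: +8 =514
r71=1000111 pc4: +16 =530
r72=1001000 pc2: +4 =534

Answer: 534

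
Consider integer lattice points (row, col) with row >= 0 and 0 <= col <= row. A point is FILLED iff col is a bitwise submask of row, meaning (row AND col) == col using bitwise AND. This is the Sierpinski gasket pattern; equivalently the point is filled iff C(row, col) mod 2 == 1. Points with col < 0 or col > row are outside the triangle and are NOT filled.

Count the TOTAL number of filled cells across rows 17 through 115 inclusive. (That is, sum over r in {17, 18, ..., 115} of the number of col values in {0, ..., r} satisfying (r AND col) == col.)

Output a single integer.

r17=10001 pc2: +4 =4
r18=10010 pc2: +4 =8
r19=10011 pc3: +8 =16
r20=10100 pc2: +4 =20
r21=10101 pc3: +8 =28
r22=10110 pc3: +8 =36
r23=10111 pc4: +16 =52
r24=11000 pc2: +4 =56
r25=11001 pc3: +8 =64
r26=11010 pc3: +8 =72
r27=11011 pc4: +16 =88
r28=11100 pc3: +8 =96
r29=11101 pc4: +16 =112
r30=11110 pc4: +16 =128
r31=11111 pc5: +32 =160
r32=100000 pc1: +2 =162
r33=100001 pc2: +4 =166
r34=100010 pc2: +4 =170
r35=100011 pc3: +8 =178
r36=100100 pc2: +4 =182
r37=100101 pc3: +8 =190
r38=100110 pc3: +8 =198
r39=100111 pc4: +16 =214
r40=101000 pc2: +4 =218
r41=101001 pc3: +8 =226
r42=101010 pc3: +8 =234
r43=101011 pc4: +16 =250
r44=101100 pc3: +8 =258
r45=101101 pc4: +16 =274
r46=101110 pc4: +16 =290
r47=101111 pc5: +32 =322
r48=110000 pc2: +4 =326
r49=110001 pc3: +8 =334
r50=110010 pc3: +8 =342
r51=110011 pc4: +16 =358
r52=110100 pc3: +8 =366
r53=110101 pc4: +16 =382
r54=110110 pc4: +16 =398
r55=110111 pc5: +32 =430
r56=111000 pc3: +8 =438
r57=111001 pc4: +16 =454
r58=111010 pc4: +16 =470
r59=111011 pc5: +32 =502
r60=111100 pc4: +16 =518
r61=111101 pc5: +32 =550
r62=111110 pc5: +32 =582
r63=111111 pc6: +64 =646
r64=1000000 pc1: +2 =648
r65=1000001 pc2: +4 =652
r66=1000010 pc2: +4 =656
r67=1000011 pc3: +8 =664
r68=1000100 pc2: +4 =668
r69=1000101 pc3: +8 =676
r70=1000110 pc3: +8 =684
r71=1000111 pc4: +16 =700
r72=1001000 pc2: +4 =704
r73=1001001 pc3: +8 =712
r74=1001010 pc3: +8 =720
r75=1001011 pc4: +16 =736
r76=1001100 pc3: +8 =744
r77=1001101 pc4: +16 =760
r78=1001110 pc4: +16 =776
r79=1001111 pc5: +32 =808
r80=1010000 pc2: +4 =812
r81=1010001 pc3: +8 =820
r82=1010010 pc3: +8 =828
r83=1010011 pc4: +16 =844
r84=1010100 pc3: +8 =852
r85=1010101 pc4: +16 =868
r86=1010110 pc4: +16 =884
r87=1010111 pc5: +32 =916
r88=1011000 pc3: +8 =924
r89=1011001 pc4: +16 =940
r90=1011010 pc4: +16 =956
r91=1011011 pc5: +32 =988
r92=1011100 pc4: +16 =1004
r93=1011101 pc5: +32 =1036
r94=1011110 pc5: +32 =1068
r95=1011111 pc6: +64 =1132
r96=1100000 pc2: +4 =1136
r97=1100001 pc3: +8 =1144
r98=1100010 pc3: +8 =1152
r99=1100011 pc4: +16 =1168
r100=1100100 pc3: +8 =1176
r101=1100101 pc4: +16 =1192
r102=1100110 pc4: +16 =1208
r103=1100111 pc5: +32 =1240
r104=1101000 pc3: +8 =1248
r105=1101001 pc4: +16 =1264
r106=1101010 pc4: +16 =1280
r107=1101011 pc5: +32 =1312
r108=1101100 pc4: +16 =1328
r109=1101101 pc5: +32 =1360
r110=1101110 pc5: +32 =1392
r111=1101111 pc6: +64 =1456
r112=1110000 pc3: +8 =1464
r113=1110001 pc4: +16 =1480
r114=1110010 pc4: +16 =1496
r115=1110011 pc5: +32 =1528

Answer: 1528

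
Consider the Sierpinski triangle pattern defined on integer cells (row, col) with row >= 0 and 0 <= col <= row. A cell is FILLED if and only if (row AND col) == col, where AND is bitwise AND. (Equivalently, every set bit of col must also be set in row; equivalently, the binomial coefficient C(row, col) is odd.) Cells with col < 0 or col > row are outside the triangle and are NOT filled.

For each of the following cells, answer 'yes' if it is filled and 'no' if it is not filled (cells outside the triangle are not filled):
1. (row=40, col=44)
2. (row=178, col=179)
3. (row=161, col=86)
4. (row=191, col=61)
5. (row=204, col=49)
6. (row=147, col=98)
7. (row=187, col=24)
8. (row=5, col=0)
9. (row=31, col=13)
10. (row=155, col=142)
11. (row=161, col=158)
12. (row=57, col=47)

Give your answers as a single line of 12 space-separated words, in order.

Answer: no no no yes no no yes yes yes no no no

Derivation:
(40,44): col outside [0, 40] -> not filled
(178,179): col outside [0, 178] -> not filled
(161,86): row=0b10100001, col=0b1010110, row AND col = 0b0 = 0; 0 != 86 -> empty
(191,61): row=0b10111111, col=0b111101, row AND col = 0b111101 = 61; 61 == 61 -> filled
(204,49): row=0b11001100, col=0b110001, row AND col = 0b0 = 0; 0 != 49 -> empty
(147,98): row=0b10010011, col=0b1100010, row AND col = 0b10 = 2; 2 != 98 -> empty
(187,24): row=0b10111011, col=0b11000, row AND col = 0b11000 = 24; 24 == 24 -> filled
(5,0): row=0b101, col=0b0, row AND col = 0b0 = 0; 0 == 0 -> filled
(31,13): row=0b11111, col=0b1101, row AND col = 0b1101 = 13; 13 == 13 -> filled
(155,142): row=0b10011011, col=0b10001110, row AND col = 0b10001010 = 138; 138 != 142 -> empty
(161,158): row=0b10100001, col=0b10011110, row AND col = 0b10000000 = 128; 128 != 158 -> empty
(57,47): row=0b111001, col=0b101111, row AND col = 0b101001 = 41; 41 != 47 -> empty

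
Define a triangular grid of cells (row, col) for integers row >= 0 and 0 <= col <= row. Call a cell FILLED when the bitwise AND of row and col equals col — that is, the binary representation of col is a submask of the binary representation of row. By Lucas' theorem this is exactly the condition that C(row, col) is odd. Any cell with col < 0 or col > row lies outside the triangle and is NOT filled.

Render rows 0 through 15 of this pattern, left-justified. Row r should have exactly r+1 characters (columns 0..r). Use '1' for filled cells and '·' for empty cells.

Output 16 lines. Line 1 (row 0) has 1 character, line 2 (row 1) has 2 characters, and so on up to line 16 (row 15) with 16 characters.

Answer: 1
11
1·1
1111
1···1
11··11
1·1·1·1
11111111
1·······1
11······11
1·1·····1·1
1111····1111
1···1···1···1
11··11··11··11
1·1·1·1·1·1·1·1
1111111111111111

Derivation:
r0=0: 1
r1=1: 11
r2=10: 1·1
r3=11: 1111
r4=100: 1···1
r5=101: 11··11
r6=110: 1·1·1·1
r7=111: 11111111
r8=1000: 1·······1
r9=1001: 11······11
r10=1010: 1·1·····1·1
r11=1011: 1111····1111
r12=1100: 1···1···1···1
r13=1101: 11··11··11··11
r14=1110: 1·1·1·1·1·1·1·1
r15=1111: 1111111111111111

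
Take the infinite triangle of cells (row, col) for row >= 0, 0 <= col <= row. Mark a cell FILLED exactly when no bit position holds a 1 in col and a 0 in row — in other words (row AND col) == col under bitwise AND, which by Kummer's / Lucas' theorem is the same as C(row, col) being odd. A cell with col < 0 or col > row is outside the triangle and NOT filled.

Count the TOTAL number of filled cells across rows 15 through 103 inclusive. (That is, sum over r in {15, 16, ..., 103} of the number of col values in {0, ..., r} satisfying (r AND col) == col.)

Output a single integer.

Answer: 1258

Derivation:
r15=1111 pc4: +16 =16
r16=10000 pc1: +2 =18
r17=10001 pc2: +4 =22
r18=10010 pc2: +4 =26
r19=10011 pc3: +8 =34
r20=10100 pc2: +4 =38
r21=10101 pc3: +8 =46
r22=10110 pc3: +8 =54
r23=10111 pc4: +16 =70
r24=11000 pc2: +4 =74
r25=11001 pc3: +8 =82
r26=11010 pc3: +8 =90
r27=11011 pc4: +16 =106
r28=11100 pc3: +8 =114
r29=11101 pc4: +16 =130
r30=11110 pc4: +16 =146
r31=11111 pc5: +32 =178
r32=100000 pc1: +2 =180
r33=100001 pc2: +4 =184
r34=100010 pc2: +4 =188
r35=100011 pc3: +8 =196
r36=100100 pc2: +4 =200
r37=100101 pc3: +8 =208
r38=100110 pc3: +8 =216
r39=100111 pc4: +16 =232
r40=101000 pc2: +4 =236
r41=101001 pc3: +8 =244
r42=101010 pc3: +8 =252
r43=101011 pc4: +16 =268
r44=101100 pc3: +8 =276
r45=101101 pc4: +16 =292
r46=101110 pc4: +16 =308
r47=101111 pc5: +32 =340
r48=110000 pc2: +4 =344
r49=110001 pc3: +8 =352
r50=110010 pc3: +8 =360
r51=110011 pc4: +16 =376
r52=110100 pc3: +8 =384
r53=110101 pc4: +16 =400
r54=110110 pc4: +16 =416
r55=110111 pc5: +32 =448
r56=111000 pc3: +8 =456
r57=111001 pc4: +16 =472
r58=111010 pc4: +16 =488
r59=111011 pc5: +32 =520
r60=111100 pc4: +16 =536
r61=111101 pc5: +32 =568
r62=111110 pc5: +32 =600
r63=111111 pc6: +64 =664
r64=1000000 pc1: +2 =666
r65=1000001 pc2: +4 =670
r66=1000010 pc2: +4 =674
r67=1000011 pc3: +8 =682
r68=1000100 pc2: +4 =686
r69=1000101 pc3: +8 =694
r70=1000110 pc3: +8 =702
r71=1000111 pc4: +16 =718
r72=1001000 pc2: +4 =722
r73=1001001 pc3: +8 =730
r74=1001010 pc3: +8 =738
r75=1001011 pc4: +16 =754
r76=1001100 pc3: +8 =762
r77=1001101 pc4: +16 =778
r78=1001110 pc4: +16 =794
r79=1001111 pc5: +32 =826
r80=1010000 pc2: +4 =830
r81=1010001 pc3: +8 =838
r82=1010010 pc3: +8 =846
r83=1010011 pc4: +16 =862
r84=1010100 pc3: +8 =870
r85=1010101 pc4: +16 =886
r86=1010110 pc4: +16 =902
r87=1010111 pc5: +32 =934
r88=1011000 pc3: +8 =942
r89=1011001 pc4: +16 =958
r90=1011010 pc4: +16 =974
r91=1011011 pc5: +32 =1006
r92=1011100 pc4: +16 =1022
r93=1011101 pc5: +32 =1054
r94=1011110 pc5: +32 =1086
r95=1011111 pc6: +64 =1150
r96=1100000 pc2: +4 =1154
r97=1100001 pc3: +8 =1162
r98=1100010 pc3: +8 =1170
r99=1100011 pc4: +16 =1186
r100=1100100 pc3: +8 =1194
r101=1100101 pc4: +16 =1210
r102=1100110 pc4: +16 =1226
r103=1100111 pc5: +32 =1258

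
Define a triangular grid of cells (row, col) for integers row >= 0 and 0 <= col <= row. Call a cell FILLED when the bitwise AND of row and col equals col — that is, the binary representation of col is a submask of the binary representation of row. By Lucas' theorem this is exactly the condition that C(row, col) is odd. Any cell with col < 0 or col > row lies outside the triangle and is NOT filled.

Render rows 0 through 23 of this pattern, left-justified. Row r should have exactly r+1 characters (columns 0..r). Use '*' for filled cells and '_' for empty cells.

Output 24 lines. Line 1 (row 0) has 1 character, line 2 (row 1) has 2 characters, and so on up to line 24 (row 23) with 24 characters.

r0=0: *
r1=1: **
r2=10: *_*
r3=11: ****
r4=100: *___*
r5=101: **__**
r6=110: *_*_*_*
r7=111: ********
r8=1000: *_______*
r9=1001: **______**
r10=1010: *_*_____*_*
r11=1011: ****____****
r12=1100: *___*___*___*
r13=1101: **__**__**__**
r14=1110: *_*_*_*_*_*_*_*
r15=1111: ****************
r16=10000: *_______________*
r17=10001: **______________**
r18=10010: *_*_____________*_*
r19=10011: ****____________****
r20=10100: *___*___________*___*
r21=10101: **__**__________**__**
r22=10110: *_*_*_*_________*_*_*_*
r23=10111: ********________********

Answer: *
**
*_*
****
*___*
**__**
*_*_*_*
********
*_______*
**______**
*_*_____*_*
****____****
*___*___*___*
**__**__**__**
*_*_*_*_*_*_*_*
****************
*_______________*
**______________**
*_*_____________*_*
****____________****
*___*___________*___*
**__**__________**__**
*_*_*_*_________*_*_*_*
********________********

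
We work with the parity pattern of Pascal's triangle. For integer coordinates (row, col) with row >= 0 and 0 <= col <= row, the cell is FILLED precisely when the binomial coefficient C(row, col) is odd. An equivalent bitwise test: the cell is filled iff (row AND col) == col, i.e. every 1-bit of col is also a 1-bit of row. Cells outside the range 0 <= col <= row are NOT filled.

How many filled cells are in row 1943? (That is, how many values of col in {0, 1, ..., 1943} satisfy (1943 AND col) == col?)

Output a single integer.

1943 in binary = 11110010111
popcount(1943) = number of 1-bits in 11110010111 = 8
A col c satisfies (1943 AND c) == c iff every set bit of c is also set in 1943; each of the 8 set bits of 1943 can independently be on or off in c.
count = 2^8 = 256

Answer: 256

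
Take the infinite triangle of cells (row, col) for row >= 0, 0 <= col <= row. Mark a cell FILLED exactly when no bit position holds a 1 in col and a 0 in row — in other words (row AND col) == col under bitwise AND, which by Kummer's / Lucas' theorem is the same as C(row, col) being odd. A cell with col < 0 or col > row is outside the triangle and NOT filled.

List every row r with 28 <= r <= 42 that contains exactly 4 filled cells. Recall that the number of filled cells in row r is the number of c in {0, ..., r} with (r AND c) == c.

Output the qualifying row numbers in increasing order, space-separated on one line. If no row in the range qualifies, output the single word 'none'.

Answer: 33 34 36 40

Derivation:
Row r has 2^popcount(r) filled cells, so we need popcount(r) = log2(4) = 2.
Scan r = 28..42 and keep those with exactly 2 one-bits:
r=28=11100 popcount=3 -> skip
r=29=11101 popcount=4 -> skip
r=30=11110 popcount=4 -> skip
r=31=11111 popcount=5 -> skip
r=32=100000 popcount=1 -> skip
r=33=100001 popcount=2 -> KEEP
r=34=100010 popcount=2 -> KEEP
r=35=100011 popcount=3 -> skip
r=36=100100 popcount=2 -> KEEP
r=37=100101 popcount=3 -> skip
r=38=100110 popcount=3 -> skip
r=39=100111 popcount=4 -> skip
r=40=101000 popcount=2 -> KEEP
r=41=101001 popcount=3 -> skip
r=42=101010 popcount=3 -> skip
Kept rows: 33 34 36 40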